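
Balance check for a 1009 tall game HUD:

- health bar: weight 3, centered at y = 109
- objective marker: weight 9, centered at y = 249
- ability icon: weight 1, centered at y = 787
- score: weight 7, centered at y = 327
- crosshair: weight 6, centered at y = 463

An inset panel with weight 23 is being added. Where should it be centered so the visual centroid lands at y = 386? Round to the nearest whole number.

With the inset panel, Σw becomes 3 + 9 + 1 + 7 + 6 + 23 = 49.
y: target moment 49×386 = 18914; current 3·109 + 9·249 + 1·787 + 7·327 + 6·463 = 8422; the inset panel supplies 10492, so y = 10492/23 ≈ 456.17.

y ≈ 456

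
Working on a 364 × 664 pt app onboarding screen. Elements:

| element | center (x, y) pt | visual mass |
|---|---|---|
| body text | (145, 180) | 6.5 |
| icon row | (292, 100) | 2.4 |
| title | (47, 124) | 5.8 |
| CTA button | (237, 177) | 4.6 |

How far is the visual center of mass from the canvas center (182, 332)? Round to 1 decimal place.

≈ 181.4 pt

Total weight = 6.5 + 2.4 + 5.8 + 4.6 = 19.3.
Σw·x = 6.5·145 + 2.4·292 + 5.8·47 + 4.6·237 = 3006.1, so x̄ = 3006.1/19.3 ≈ 155.76.
Σw·y = 6.5·180 + 2.4·100 + 5.8·124 + 4.6·177 = 2943.4, so ȳ = 2943.4/19.3 ≈ 152.51.
From (182, 332): dx = -26.24, dy = -179.49, so the distance is √(dx²+dy²) ≈ 181.40.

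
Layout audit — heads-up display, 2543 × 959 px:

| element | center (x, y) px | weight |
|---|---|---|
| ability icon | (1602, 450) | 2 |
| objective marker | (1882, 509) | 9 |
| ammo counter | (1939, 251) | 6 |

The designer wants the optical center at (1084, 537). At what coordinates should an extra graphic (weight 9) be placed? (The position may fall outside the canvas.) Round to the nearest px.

After adding the extra graphic, total weight = 2 + 9 + 6 + 9 = 26.
x: target moment 26×1084 = 28184; current 2·1602 + 9·1882 + 6·1939 = 31776; the extra graphic supplies -3592, so x = -3592/9 ≈ -399.11.
y: target moment 26×537 = 13962; current 2·450 + 9·509 + 6·251 = 6987; the extra graphic supplies 6975, so y = 6975/9 ≈ 775.00.

(-399, 775)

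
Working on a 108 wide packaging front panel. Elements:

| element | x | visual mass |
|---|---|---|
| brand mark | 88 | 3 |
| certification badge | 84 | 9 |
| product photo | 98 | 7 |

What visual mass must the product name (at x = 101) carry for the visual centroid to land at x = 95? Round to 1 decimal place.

Fixed elements: Σw = 3 + 9 + 7 = 19, Σw·x = 3·88 + 9·84 + 7·98 = 1706.
Set Σw·x/Σw = 95: (1706 + 101w) = 95·(19 + w).
Solving: w = (95·19 − 1706) / (101 − 95) = 99 / 6 ≈ 16.50.

w ≈ 16.5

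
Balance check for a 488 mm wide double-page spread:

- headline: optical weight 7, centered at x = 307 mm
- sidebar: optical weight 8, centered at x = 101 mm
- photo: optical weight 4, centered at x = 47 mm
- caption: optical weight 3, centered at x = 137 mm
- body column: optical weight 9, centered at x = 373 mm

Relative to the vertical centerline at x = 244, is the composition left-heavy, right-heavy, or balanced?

left-heavy

Weights sum to 7 + 8 + 4 + 3 + 9 = 31.
Σw·x = 7·307 + 8·101 + 4·47 + 3·137 + 9·373 = 6913, so x̄ = 6913/31 ≈ 223.00.
Since 223.0 is left of 244, the composition reads left-heavy.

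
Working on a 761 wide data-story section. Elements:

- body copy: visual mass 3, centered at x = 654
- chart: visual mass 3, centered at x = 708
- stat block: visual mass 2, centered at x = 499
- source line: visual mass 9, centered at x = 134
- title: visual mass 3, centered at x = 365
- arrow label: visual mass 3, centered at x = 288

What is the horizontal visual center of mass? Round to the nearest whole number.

x ≈ 359

Weights sum to 3 + 3 + 2 + 9 + 3 + 3 = 23.
x: moment 8249 / weight 23 ≈ 358.65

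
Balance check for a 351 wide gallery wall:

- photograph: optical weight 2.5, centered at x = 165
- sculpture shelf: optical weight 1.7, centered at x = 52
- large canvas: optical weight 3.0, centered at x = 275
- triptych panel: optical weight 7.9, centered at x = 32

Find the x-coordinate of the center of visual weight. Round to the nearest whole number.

x ≈ 105

Total weight = 2.5 + 1.7 + 3.0 + 7.9 = 15.1.
x-moment: 2.5·165 + 1.7·52 + 3.0·275 + 7.9·32 = 1578.7; centroid 1578.7/15.1 ≈ 104.55.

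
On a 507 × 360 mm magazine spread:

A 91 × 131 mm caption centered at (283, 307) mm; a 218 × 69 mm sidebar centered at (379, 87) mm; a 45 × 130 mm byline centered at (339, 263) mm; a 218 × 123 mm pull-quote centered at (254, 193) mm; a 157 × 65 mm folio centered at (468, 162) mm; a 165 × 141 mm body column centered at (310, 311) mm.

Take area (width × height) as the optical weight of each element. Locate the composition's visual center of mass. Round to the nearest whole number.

(321, 221)

Taking area as weight: caption 91·131 = 11921, sidebar 218·69 = 15042, byline 45·130 = 5850, pull-quote 218·123 = 26814, folio 157·65 = 10205, body column 165·141 = 23265. Sum 93097.
Σw·x = 11921·283 + 15042·379 + 5850·339 + 26814·254 + 10205·468 + 23265·310 = 29856557, so x̄ = 29856557/93097 ≈ 320.70.
Σw·y = 11921·307 + 15042·87 + 5850·263 + 26814·193 + 10205·162 + 23265·311 = 20570678, so ȳ = 20570678/93097 ≈ 220.96.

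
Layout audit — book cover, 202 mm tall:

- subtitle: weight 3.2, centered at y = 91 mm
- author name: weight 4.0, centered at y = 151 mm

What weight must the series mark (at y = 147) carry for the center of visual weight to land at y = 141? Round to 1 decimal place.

Known weights sum to 3.2 + 4.0 = 7.2; their moment is 3.2·91 + 4.0·151 = 895.2.
Balance at y = 141 requires (895.2 + w·147) / (7.2 + w) = 141.
Rearranging, w·(147 − 141) = 141·7.2 − 895.2 = 120.0, so w ≈ 120.0/6 = 20.00.

w ≈ 20.0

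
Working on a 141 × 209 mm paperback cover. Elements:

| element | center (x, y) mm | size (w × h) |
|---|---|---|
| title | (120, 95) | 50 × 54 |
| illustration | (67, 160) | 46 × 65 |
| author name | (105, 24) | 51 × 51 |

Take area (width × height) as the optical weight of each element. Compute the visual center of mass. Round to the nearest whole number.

Areas → weights: title 50·54 = 2700, illustration 46·65 = 2990, author name 51·51 = 2601; Σw = 8291.
Σw·x = 2700·120 + 2990·67 + 2601·105 = 797435, so x̄ = 797435/8291 ≈ 96.18.
Σw·y = 2700·95 + 2990·160 + 2601·24 = 797324, so ȳ = 797324/8291 ≈ 96.17.

(96, 96)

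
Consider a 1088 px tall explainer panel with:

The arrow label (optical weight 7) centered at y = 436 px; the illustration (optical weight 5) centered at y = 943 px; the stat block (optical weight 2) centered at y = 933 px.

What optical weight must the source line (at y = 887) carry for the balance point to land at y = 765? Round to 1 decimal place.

Existing Σw = 14 (7 + 5 + 2); existing moment 7·436 + 5·943 + 2·933 = 9633.
Set Σw·y/Σw = 765: (9633 + 887w) = 765·(14 + w).
Solving: w = (765·14 − 9633) / (887 − 765) = 1077 / 122 ≈ 8.83.

w ≈ 8.8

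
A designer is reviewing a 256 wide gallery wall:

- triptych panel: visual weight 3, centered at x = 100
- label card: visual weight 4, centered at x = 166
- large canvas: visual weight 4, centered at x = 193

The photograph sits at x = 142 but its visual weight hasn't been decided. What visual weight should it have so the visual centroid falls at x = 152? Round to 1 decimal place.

Existing Σw = 11 (3 + 4 + 4); existing moment 3·100 + 4·166 + 4·193 = 1736.
Balance at x = 152 requires (1736 + w·142) / (11 + w) = 152.
Rearranging, w·(142 − 152) = 152·11 − 1736 = -64, so w ≈ -64/-10 = 6.40.

w ≈ 6.4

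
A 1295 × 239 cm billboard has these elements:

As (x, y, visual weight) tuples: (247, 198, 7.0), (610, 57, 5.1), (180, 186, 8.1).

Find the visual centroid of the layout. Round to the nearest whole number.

Σw = 7.0 + 5.1 + 8.1 = 20.2.
x: (7.0·247 + 5.1·610 + 8.1·180) / 20.2 = 6298.0 / 20.2 ≈ 311.78
y: (7.0·198 + 5.1·57 + 8.1·186) / 20.2 = 3183.3 / 20.2 ≈ 157.59

(312, 158)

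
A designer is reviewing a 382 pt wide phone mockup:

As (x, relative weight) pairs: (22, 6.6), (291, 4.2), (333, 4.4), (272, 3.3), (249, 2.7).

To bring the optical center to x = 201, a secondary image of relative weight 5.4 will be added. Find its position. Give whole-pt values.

With the secondary image, Σw becomes 6.6 + 4.2 + 4.4 + 3.3 + 2.7 + 5.4 = 26.6.
x: need Σw·x = 26.6·201 = 5346.6. Existing = 6.6·22 + 4.2·291 + 4.4·333 + 3.3·272 + 2.7·249 = 4402.5. Remainder 944.1 / 5.4 ≈ 174.83.

x ≈ 175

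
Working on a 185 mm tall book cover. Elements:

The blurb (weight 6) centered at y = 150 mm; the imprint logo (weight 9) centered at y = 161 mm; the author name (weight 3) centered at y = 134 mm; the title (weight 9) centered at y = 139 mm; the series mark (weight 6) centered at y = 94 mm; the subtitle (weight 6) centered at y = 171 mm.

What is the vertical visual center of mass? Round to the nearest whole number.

Weights sum to 6 + 9 + 3 + 9 + 6 + 6 = 39.
y-moment: 6·150 + 9·161 + 3·134 + 9·139 + 6·94 + 6·171 = 5592; centroid 5592/39 ≈ 143.38.

y ≈ 143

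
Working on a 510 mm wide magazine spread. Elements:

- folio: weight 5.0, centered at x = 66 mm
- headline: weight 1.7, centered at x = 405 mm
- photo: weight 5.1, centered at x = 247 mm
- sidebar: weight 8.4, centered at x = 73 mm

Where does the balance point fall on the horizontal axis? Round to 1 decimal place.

x ≈ 143.1

Weights sum to 5.0 + 1.7 + 5.1 + 8.4 = 20.2.
Σw·x = 5.0·66 + 1.7·405 + 5.1·247 + 8.4·73 = 2891.4, so x̄ = 2891.4/20.2 ≈ 143.14.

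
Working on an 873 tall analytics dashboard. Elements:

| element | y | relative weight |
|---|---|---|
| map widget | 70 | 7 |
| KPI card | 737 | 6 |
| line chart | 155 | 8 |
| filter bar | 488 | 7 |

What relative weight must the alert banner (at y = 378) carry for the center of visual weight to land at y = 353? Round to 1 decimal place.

Fixed elements: Σw = 7 + 6 + 8 + 7 = 28, Σw·y = 7·70 + 6·737 + 8·155 + 7·488 = 9568.
Balance at y = 353 requires (9568 + w·378) / (28 + w) = 353.
Solving: w = (353·28 − 9568) / (378 − 353) = 316 / 25 ≈ 12.64.

w ≈ 12.6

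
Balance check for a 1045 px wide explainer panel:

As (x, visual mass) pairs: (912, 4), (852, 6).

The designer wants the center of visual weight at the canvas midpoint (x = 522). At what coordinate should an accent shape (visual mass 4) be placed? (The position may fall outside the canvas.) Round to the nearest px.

New total weight: (4 + 6) + 4 = 14.
x: target moment 14×522 = 7308; current 4·912 + 6·852 = 8760; the accent shape supplies -1452, so x = -1452/4 ≈ -363.00.

x ≈ -363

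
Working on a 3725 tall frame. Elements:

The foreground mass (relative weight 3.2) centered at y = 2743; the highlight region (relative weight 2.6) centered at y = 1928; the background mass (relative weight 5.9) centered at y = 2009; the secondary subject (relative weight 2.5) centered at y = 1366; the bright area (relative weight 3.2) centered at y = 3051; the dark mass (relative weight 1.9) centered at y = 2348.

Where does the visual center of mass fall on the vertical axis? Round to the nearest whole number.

y ≈ 2243

Σw = 3.2 + 2.6 + 5.9 + 2.5 + 3.2 + 1.9 = 19.3.
Σw·y = 43282.9; ȳ = 43282.9/19.3 ≈ 2242.64.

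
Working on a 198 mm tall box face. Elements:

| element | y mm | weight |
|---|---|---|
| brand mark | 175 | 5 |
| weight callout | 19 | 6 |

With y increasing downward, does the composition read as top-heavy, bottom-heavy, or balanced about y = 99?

Total weight = 5 + 6 = 11.
y-moment: 5·175 + 6·19 = 989; centroid 989/11 ≈ 89.91.
89.9 vs midline 99 → top-heavy.

top-heavy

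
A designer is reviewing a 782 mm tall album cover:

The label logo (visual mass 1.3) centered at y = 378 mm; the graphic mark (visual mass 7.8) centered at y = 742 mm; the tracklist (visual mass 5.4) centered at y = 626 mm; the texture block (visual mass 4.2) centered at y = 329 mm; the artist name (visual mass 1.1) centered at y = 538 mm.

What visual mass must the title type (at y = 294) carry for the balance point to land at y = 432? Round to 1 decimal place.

w ≈ 22.3

Existing Σw = 19.8 (1.3 + 7.8 + 5.4 + 4.2 + 1.1); existing moment 1.3·378 + 7.8·742 + 5.4·626 + 4.2·329 + 1.1·538 = 11633.0.
Balance at y = 432 requires (11633.0 + w·294) / (19.8 + w) = 432.
So w = (432·19.8 − 11633.0)/(294 − 432) = -3079.4/-138 ≈ 22.31.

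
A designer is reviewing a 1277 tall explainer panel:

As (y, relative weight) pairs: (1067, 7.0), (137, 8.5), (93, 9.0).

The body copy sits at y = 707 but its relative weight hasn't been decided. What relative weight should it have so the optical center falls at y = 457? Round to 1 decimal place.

w ≈ 6.9

Existing Σw = 24.5 (7.0 + 8.5 + 9.0); existing moment 7.0·1067 + 8.5·137 + 9.0·93 = 9470.5.
Set Σw·y/Σw = 457: (9470.5 + 707w) = 457·(24.5 + w).
Rearranging, w·(707 − 457) = 457·24.5 − 9470.5 = 1726.0, so w ≈ 1726.0/250 = 6.90.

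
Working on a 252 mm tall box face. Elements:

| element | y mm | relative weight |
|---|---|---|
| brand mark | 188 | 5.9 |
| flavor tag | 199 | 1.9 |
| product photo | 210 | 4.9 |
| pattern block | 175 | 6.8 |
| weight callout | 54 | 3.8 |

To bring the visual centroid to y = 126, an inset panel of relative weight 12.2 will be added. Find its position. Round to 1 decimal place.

After adding the inset panel, total weight = 5.9 + 1.9 + 4.9 + 6.8 + 3.8 + 12.2 = 35.5.
y: target moment 35.5×126 = 4473.0; current 5.9·188 + 1.9·199 + 4.9·210 + 6.8·175 + 3.8·54 = 3911.5; the inset panel supplies 561.5, so y = 561.5/12.2 ≈ 46.02.

y ≈ 46.0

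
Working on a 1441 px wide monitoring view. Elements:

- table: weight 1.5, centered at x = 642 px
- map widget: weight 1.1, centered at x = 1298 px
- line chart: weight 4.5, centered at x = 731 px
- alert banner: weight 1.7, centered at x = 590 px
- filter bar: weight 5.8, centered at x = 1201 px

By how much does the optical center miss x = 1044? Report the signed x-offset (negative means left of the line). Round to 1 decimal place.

≈ -109.1 px

Σw = 1.5 + 1.1 + 4.5 + 1.7 + 5.8 = 14.6.
x-moment: 1.5·642 + 1.1·1298 + 4.5·731 + 1.7·590 + 5.8·1201 = 13649.1; centroid 13649.1/14.6 ≈ 934.87.
Difference: 934.87 − 1044 ≈ -109.13.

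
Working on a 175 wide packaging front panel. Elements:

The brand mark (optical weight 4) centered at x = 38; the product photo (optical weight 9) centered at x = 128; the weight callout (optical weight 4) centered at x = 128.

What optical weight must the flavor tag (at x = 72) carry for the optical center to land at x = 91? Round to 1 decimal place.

Known weights sum to 4 + 9 + 4 = 17; their moment is 4·38 + 9·128 + 4·128 = 1816.
For the centroid to hit 91: (1816 + w·72) / (17 + w) = 91.
Solving: w = (91·17 − 1816) / (72 − 91) = -269 / -19 ≈ 14.16.

w ≈ 14.2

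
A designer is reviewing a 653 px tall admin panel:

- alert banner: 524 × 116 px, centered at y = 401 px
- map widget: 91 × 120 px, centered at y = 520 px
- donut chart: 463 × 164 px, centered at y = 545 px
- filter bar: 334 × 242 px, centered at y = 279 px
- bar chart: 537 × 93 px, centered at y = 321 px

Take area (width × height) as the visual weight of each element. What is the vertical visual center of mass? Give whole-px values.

Areas → weights: alert banner 524·116 = 60784, map widget 91·120 = 10920, donut chart 463·164 = 75932, filter bar 334·242 = 80828, bar chart 537·93 = 49941; Σw = 278405.
y: (60784·401 + 10920·520 + 75932·545 + 80828·279 + 49941·321) / 278405 = 110017797 / 278405 ≈ 395.17

y ≈ 395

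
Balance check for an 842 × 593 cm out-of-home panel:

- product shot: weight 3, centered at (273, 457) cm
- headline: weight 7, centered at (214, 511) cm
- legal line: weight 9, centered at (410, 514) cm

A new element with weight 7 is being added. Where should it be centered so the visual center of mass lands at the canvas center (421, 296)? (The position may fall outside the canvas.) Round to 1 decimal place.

(705.6, -268.3)

New total weight: (3 + 7 + 9) + 7 = 26.
x: need Σw·x = 26·421 = 10946. Existing = 3·273 + 7·214 + 9·410 = 6007. Remainder 4939 / 7 ≈ 705.57.
y: need Σw·y = 26·296 = 7696. Existing = 3·457 + 7·511 + 9·514 = 9574. Remainder -1878 / 7 ≈ -268.29.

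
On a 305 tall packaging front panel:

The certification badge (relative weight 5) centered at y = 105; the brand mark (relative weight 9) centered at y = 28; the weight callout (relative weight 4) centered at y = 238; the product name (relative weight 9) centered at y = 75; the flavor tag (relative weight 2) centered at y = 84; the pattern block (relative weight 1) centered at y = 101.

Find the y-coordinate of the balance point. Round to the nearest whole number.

Weights sum to 5 + 9 + 4 + 9 + 2 + 1 = 30.
y: moment 2673 / weight 30 ≈ 89.10

y ≈ 89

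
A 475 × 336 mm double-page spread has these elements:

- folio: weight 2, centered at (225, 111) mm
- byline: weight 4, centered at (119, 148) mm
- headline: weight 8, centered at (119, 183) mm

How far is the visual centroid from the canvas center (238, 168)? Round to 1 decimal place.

≈ 104.0 mm

Weights sum to 2 + 4 + 8 = 14.
Σw·x = 2·225 + 4·119 + 8·119 = 1878, so x̄ = 1878/14 ≈ 134.14.
Σw·y = 2·111 + 4·148 + 8·183 = 2278, so ȳ = 2278/14 ≈ 162.71.
From (238, 168): dx = -103.86, dy = -5.29, so the distance is √(dx²+dy²) ≈ 103.99.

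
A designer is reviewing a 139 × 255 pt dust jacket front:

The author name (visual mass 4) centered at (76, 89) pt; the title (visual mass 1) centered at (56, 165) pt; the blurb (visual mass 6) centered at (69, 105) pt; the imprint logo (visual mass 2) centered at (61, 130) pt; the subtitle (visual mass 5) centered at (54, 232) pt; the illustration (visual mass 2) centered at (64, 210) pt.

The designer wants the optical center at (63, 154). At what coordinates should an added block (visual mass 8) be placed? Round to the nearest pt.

New total weight: (4 + 1 + 6 + 2 + 5 + 2) + 8 = 28.
Along x: (1294 + 8·x) / 28 = 63 (existing moment 4·76 + 1·56 + 6·69 + 2·61 + 5·54 + 2·64 = 1294) ⇒ x = (1764 − 1294) / 8 ≈ 58.75.
Along y: (2991 + 8·y) / 28 = 154 (existing moment 4·89 + 1·165 + 6·105 + 2·130 + 5·232 + 2·210 = 2991) ⇒ y = (4312 − 2991) / 8 ≈ 165.12.

(59, 165)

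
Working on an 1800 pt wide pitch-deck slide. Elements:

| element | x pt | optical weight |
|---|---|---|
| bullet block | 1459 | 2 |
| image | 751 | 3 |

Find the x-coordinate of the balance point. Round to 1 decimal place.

Total weight = 2 + 3 = 5.
Σw·x = 2·1459 + 3·751 = 5171, so x̄ = 5171/5 ≈ 1034.20.

x ≈ 1034.2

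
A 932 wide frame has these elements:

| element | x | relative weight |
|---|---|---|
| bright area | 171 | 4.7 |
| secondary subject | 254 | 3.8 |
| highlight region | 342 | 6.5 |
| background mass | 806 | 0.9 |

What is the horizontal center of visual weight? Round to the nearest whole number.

x ≈ 297

Weights sum to 4.7 + 3.8 + 6.5 + 0.9 = 15.9.
Σw·x = 4.7·171 + 3.8·254 + 6.5·342 + 0.9·806 = 4717.3, so x̄ = 4717.3/15.9 ≈ 296.69.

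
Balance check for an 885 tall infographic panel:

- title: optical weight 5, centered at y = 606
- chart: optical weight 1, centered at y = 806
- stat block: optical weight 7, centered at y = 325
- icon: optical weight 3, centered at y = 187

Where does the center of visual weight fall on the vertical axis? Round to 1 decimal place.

Σw = 5 + 1 + 7 + 3 = 16.
y: (5·606 + 1·806 + 7·325 + 3·187) / 16 = 6672 / 16 ≈ 417.00

y ≈ 417.0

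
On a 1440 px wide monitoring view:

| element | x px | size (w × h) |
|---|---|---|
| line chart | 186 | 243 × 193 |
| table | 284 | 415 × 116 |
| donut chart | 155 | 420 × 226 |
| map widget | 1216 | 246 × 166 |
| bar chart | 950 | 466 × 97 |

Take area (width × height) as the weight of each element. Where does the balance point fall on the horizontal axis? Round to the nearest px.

Taking area as weight: line chart 243·193 = 46899, table 415·116 = 48140, donut chart 420·226 = 94920, map widget 246·166 = 40836, bar chart 466·97 = 45202. Sum 275997.
Σw·x = 46899·186 + 48140·284 + 94920·155 + 40836·1216 + 45202·950 = 129706050, so x̄ = 129706050/275997 ≈ 469.95.

x ≈ 470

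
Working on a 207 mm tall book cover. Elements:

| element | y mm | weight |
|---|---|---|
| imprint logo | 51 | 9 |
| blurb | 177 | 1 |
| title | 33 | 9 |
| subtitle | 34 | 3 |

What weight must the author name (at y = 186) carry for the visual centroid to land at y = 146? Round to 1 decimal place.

w ≈ 54.4

Known weights sum to 9 + 1 + 9 + 3 = 22; their moment is 9·51 + 1·177 + 9·33 + 3·34 = 1035.
For the centroid to hit 146: (1035 + w·186) / (22 + w) = 146.
So w = (146·22 − 1035)/(186 − 146) = 2177/40 ≈ 54.42.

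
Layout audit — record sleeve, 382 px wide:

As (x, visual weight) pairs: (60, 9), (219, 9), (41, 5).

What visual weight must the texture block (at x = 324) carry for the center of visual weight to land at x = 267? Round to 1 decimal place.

Existing Σw = 23 (9 + 9 + 5); existing moment 9·60 + 9·219 + 5·41 = 2716.
Set Σw·x/Σw = 267: (2716 + 324w) = 267·(23 + w).
Rearranging, w·(324 − 267) = 267·23 − 2716 = 3425, so w ≈ 3425/57 = 60.09.

w ≈ 60.1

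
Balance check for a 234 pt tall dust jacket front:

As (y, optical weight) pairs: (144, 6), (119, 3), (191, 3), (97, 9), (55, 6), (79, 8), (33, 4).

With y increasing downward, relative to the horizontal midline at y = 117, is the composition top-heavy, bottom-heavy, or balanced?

top-heavy

Weights sum to 6 + 3 + 3 + 9 + 6 + 8 + 4 = 39.
y: (6·144 + 3·119 + 3·191 + 9·97 + 6·55 + 8·79 + 4·33) / 39 = 3761 / 39 ≈ 96.44
Since 96.4 is above (smaller y than) 117, the composition reads top-heavy.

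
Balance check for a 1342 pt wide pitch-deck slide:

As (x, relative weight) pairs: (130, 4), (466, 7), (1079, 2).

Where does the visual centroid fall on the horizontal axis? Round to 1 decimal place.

Weights sum to 4 + 7 + 2 = 13.
x: (4·130 + 7·466 + 2·1079) / 13 = 5940 / 13 ≈ 456.92

x ≈ 456.9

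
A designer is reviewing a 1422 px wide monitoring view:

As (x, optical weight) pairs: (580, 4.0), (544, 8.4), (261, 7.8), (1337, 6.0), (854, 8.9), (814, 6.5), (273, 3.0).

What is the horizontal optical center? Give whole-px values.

x ≈ 687

Weights sum to 4.0 + 8.4 + 7.8 + 6.0 + 8.9 + 6.5 + 3.0 = 44.6.
Σw·x = 30658.0; x̄ = 30658.0/44.6 ≈ 687.40.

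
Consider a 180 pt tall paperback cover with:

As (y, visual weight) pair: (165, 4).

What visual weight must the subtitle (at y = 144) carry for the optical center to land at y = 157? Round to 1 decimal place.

w ≈ 2.5

The single fixed element contributes weight 4, moment 4·165 = 660.
For the centroid to hit 157: (660 + w·144) / (4 + w) = 157.
Solving: w = (157·4 − 660) / (144 − 157) = -32 / -13 ≈ 2.46.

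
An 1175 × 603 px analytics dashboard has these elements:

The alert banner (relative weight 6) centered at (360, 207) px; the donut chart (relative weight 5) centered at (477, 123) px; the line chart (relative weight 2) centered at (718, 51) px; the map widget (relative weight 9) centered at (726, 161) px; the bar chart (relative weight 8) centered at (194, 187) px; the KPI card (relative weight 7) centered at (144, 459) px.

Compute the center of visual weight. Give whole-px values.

(407, 219)

Total weight = 6 + 5 + 2 + 9 + 8 + 7 = 37.
Σw·x = 15075; x̄ = 15075/37 ≈ 407.43.
y: moment 8117 / weight 37 ≈ 219.38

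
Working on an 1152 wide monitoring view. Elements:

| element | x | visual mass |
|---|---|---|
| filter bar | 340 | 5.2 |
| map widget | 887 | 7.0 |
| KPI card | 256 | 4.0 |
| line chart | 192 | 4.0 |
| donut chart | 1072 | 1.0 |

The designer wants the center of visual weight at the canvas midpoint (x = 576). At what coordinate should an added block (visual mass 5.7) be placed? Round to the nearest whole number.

New total weight: (5.2 + 7.0 + 4.0 + 4.0 + 1.0) + 5.7 = 26.9.
x: target moment 26.9×576 = 15494.4; current 5.2·340 + 7.0·887 + 4.0·256 + 4.0·192 + 1.0·1072 = 10841.0; the added block supplies 4653.4, so x = 4653.4/5.7 ≈ 816.39.

x ≈ 816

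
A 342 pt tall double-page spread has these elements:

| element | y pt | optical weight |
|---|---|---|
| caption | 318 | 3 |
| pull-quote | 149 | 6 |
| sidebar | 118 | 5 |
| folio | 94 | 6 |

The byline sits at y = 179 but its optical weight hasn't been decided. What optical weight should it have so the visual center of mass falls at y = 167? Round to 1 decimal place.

w ≈ 28.2

Fixed elements: Σw = 3 + 6 + 5 + 6 = 20, Σw·y = 3·318 + 6·149 + 5·118 + 6·94 = 3002.
Set Σw·y/Σw = 167: (3002 + 179w) = 167·(20 + w).
Solving: w = (167·20 − 3002) / (179 − 167) = 338 / 12 ≈ 28.17.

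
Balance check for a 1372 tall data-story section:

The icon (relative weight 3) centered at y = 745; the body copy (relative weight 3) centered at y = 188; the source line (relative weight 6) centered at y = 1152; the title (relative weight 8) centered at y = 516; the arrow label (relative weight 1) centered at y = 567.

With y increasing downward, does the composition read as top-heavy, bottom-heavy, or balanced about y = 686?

balanced

Weights sum to 3 + 3 + 6 + 8 + 1 = 21.
Σw·y = 3·745 + 3·188 + 6·1152 + 8·516 + 1·567 = 14406, so ȳ = 14406/21 ≈ 686.00.
686.00 = 686 exactly: balanced.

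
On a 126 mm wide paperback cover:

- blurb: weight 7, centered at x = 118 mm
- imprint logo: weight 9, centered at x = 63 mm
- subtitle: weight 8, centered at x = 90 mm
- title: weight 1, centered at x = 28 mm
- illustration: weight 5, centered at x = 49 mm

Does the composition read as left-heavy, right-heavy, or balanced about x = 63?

Σw = 7 + 9 + 8 + 1 + 5 = 30.
x: (7·118 + 9·63 + 8·90 + 1·28 + 5·49) / 30 = 2386 / 30 ≈ 79.53
79.5 lies right of the midline 63, so the layout is right-heavy.

right-heavy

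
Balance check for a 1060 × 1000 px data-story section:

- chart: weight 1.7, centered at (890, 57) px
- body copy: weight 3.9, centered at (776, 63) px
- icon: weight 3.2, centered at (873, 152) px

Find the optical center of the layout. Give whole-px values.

Weights sum to 1.7 + 3.9 + 3.2 = 8.8.
x: (1.7·890 + 3.9·776 + 3.2·873) / 8.8 = 7333.0 / 8.8 ≈ 833.30
y: (1.7·57 + 3.9·63 + 3.2·152) / 8.8 = 829.0 / 8.8 ≈ 94.20

(833, 94)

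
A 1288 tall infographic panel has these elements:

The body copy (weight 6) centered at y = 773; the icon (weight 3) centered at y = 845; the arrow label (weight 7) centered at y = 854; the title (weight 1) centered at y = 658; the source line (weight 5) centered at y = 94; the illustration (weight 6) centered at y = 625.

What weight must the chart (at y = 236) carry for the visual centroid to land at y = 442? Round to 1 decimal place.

Known weights sum to 6 + 3 + 7 + 1 + 5 + 6 = 28; their moment is 6·773 + 3·845 + 7·854 + 1·658 + 5·94 + 6·625 = 18029.
For the centroid to hit 442: (18029 + w·236) / (28 + w) = 442.
So w = (442·28 − 18029)/(236 − 442) = -5653/-206 ≈ 27.44.

w ≈ 27.4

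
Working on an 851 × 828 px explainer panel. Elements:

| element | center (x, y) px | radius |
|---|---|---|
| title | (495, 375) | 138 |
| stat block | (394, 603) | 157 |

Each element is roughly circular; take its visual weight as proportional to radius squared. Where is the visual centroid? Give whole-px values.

(438, 504)

r² weights: title 138² = 19044, stat block 157² = 24649. Total = 43693.
Σw·x = 19044·495 + 24649·394 = 19138486, so x̄ = 19138486/43693 ≈ 438.02.
Σw·y = 19044·375 + 24649·603 = 22004847, so ȳ = 22004847/43693 ≈ 503.62.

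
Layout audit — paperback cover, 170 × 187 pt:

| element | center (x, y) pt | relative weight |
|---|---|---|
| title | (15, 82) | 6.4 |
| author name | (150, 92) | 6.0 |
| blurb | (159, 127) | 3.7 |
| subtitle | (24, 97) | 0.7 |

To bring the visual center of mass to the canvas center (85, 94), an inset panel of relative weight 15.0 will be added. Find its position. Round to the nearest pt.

(73, 92)

With the inset panel, Σw becomes 6.4 + 6.0 + 3.7 + 0.7 + 15.0 = 31.8.
Along x: (1601.1 + 15.0·x) / 31.8 = 85 (existing moment 6.4·15 + 6.0·150 + 3.7·159 + 0.7·24 = 1601.1) ⇒ x = (2703.0 − 1601.1) / 15.0 ≈ 73.46.
Along y: (1614.6 + 15.0·y) / 31.8 = 94 (existing moment 6.4·82 + 6.0·92 + 3.7·127 + 0.7·97 = 1614.6) ⇒ y = (2989.2 − 1614.6) / 15.0 ≈ 91.64.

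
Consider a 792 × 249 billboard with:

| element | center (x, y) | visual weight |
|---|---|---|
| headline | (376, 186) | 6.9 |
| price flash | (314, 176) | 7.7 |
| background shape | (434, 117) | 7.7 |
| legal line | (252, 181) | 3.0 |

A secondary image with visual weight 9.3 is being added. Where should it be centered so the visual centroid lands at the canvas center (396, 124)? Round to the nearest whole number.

After adding the secondary image, total weight = 6.9 + 7.7 + 7.7 + 3.0 + 9.3 = 34.6.
x: need Σw·x = 34.6·396 = 13701.6. Existing = 6.9·376 + 7.7·314 + 7.7·434 + 3.0·252 = 9110.0. Remainder 4591.6 / 9.3 ≈ 493.72.
y: need Σw·y = 34.6·124 = 4290.4. Existing = 6.9·186 + 7.7·176 + 7.7·117 + 3.0·181 = 4082.5. Remainder 207.9 / 9.3 ≈ 22.35.

(494, 22)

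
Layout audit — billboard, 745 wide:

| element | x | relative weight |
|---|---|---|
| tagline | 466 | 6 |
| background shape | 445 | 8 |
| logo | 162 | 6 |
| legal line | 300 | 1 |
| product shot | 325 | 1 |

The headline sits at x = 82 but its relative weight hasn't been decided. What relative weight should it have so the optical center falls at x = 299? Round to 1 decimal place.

Known weights sum to 6 + 8 + 6 + 1 + 1 = 22; their moment is 6·466 + 8·445 + 6·162 + 1·300 + 1·325 = 7953.
Set Σw·x/Σw = 299: (7953 + 82w) = 299·(22 + w).
Solving: w = (299·22 − 7953) / (82 − 299) = -1375 / -217 ≈ 6.34.

w ≈ 6.3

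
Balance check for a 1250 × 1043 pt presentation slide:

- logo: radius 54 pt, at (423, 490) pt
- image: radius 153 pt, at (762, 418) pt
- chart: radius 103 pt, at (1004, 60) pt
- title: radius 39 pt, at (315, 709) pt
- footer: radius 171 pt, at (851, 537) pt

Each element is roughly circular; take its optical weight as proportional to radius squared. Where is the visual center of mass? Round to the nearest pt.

(814, 423)

Weights ∝ r²: logo 54² = 2916, image 153² = 23409, chart 103² = 10609, title 39² = 1521, footer 171² = 29241; Σw = 67696.
x-moment: 2916·423 + 23409·762 + 10609·1004 + 1521·315 + 29241·851 = 55085768; centroid 55085768/67696 ≈ 813.72.
y-moment: 2916·490 + 23409·418 + 10609·60 + 1521·709 + 29241·537 = 28631148; centroid 28631148/67696 ≈ 422.94.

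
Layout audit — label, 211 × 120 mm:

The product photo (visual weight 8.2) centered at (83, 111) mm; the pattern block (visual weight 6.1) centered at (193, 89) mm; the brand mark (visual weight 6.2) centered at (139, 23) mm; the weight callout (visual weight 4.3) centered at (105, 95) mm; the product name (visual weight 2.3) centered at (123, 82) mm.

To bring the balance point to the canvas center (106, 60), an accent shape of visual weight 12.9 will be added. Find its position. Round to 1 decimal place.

(60.9, 16.1)

New total weight: (8.2 + 6.1 + 6.2 + 4.3 + 2.3) + 12.9 = 40.0.
Along x: (3454.1 + 12.9·x) / 40.0 = 106 (existing moment 8.2·83 + 6.1·193 + 6.2·139 + 4.3·105 + 2.3·123 = 3454.1) ⇒ x = (4240.0 − 3454.1) / 12.9 ≈ 60.92.
Along y: (2192.8 + 12.9·y) / 40.0 = 60 (existing moment 8.2·111 + 6.1·89 + 6.2·23 + 4.3·95 + 2.3·82 = 2192.8) ⇒ y = (2400.0 − 2192.8) / 12.9 ≈ 16.06.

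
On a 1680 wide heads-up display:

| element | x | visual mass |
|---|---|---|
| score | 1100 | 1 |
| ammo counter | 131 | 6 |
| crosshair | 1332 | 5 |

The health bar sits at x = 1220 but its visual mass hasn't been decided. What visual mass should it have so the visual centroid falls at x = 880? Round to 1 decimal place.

w ≈ 5.9

Fixed elements: Σw = 1 + 6 + 5 = 12, Σw·x = 1·1100 + 6·131 + 5·1332 = 8546.
Balance at x = 880 requires (8546 + w·1220) / (12 + w) = 880.
Solving: w = (880·12 − 8546) / (1220 − 880) = 2014 / 340 ≈ 5.92.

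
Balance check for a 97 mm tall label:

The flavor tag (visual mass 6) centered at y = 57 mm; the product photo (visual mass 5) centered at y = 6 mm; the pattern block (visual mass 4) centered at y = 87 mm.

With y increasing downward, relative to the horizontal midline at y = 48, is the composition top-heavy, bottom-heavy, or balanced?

Weights sum to 6 + 5 + 4 = 15.
y: (6·57 + 5·6 + 4·87) / 15 = 720 / 15 ≈ 48.00
The centroid 48.00 matches the midline at 48, so the layout is balanced.

balanced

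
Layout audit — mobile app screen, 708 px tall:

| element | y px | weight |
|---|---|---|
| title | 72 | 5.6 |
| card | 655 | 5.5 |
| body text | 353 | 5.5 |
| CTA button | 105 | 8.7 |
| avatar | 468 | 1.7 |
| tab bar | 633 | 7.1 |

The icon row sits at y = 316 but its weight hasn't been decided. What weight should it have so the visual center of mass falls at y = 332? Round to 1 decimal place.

w ≈ 51.8

Fixed elements: Σw = 5.6 + 5.5 + 5.5 + 8.7 + 1.7 + 7.1 = 34.1, Σw·y = 5.6·72 + 5.5·655 + 5.5·353 + 8.7·105 + 1.7·468 + 7.1·633 = 12150.6.
Balance at y = 332 requires (12150.6 + w·316) / (34.1 + w) = 332.
Solving: w = (332·34.1 − 12150.6) / (316 − 332) = -829.4 / -16 ≈ 51.84.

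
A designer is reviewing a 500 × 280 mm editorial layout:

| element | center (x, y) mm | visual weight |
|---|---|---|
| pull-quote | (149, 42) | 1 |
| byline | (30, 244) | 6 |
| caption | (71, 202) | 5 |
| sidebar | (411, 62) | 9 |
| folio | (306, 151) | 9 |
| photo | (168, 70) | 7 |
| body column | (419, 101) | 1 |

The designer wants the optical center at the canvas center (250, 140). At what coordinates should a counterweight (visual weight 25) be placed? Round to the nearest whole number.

After adding the counterweight, total weight = 1 + 6 + 5 + 9 + 9 + 7 + 1 + 25 = 63.
x: target moment 63×250 = 15750; current 1·149 + 6·30 + 5·71 + 9·411 + 9·306 + 7·168 + 1·419 = 8732; the counterweight supplies 7018, so x = 7018/25 ≈ 280.72.
y: target moment 63×140 = 8820; current 1·42 + 6·244 + 5·202 + 9·62 + 9·151 + 7·70 + 1·101 = 5024; the counterweight supplies 3796, so y = 3796/25 ≈ 151.84.

(281, 152)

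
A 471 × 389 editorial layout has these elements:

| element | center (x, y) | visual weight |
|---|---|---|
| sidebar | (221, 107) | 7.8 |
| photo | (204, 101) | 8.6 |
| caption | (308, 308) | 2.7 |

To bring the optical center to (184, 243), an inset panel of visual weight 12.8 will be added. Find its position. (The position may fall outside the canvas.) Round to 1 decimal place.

New total weight: (7.8 + 8.6 + 2.7) + 12.8 = 31.9.
x: need Σw·x = 31.9·184 = 5869.6. Existing = 7.8·221 + 8.6·204 + 2.7·308 = 4309.8. Remainder 1559.8 / 12.8 ≈ 121.86.
y: need Σw·y = 31.9·243 = 7751.7. Existing = 7.8·107 + 8.6·101 + 2.7·308 = 2534.8. Remainder 5216.9 / 12.8 ≈ 407.57.

(121.9, 407.6)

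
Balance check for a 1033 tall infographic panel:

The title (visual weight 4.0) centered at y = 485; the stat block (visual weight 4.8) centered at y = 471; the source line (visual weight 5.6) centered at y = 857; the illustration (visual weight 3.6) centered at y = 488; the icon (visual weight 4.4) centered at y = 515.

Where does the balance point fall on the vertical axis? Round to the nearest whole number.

Total weight = 4.0 + 4.8 + 5.6 + 3.6 + 4.4 = 22.4.
y-moment: 4.0·485 + 4.8·471 + 5.6·857 + 3.6·488 + 4.4·515 = 13022.8; centroid 13022.8/22.4 ≈ 581.38.

y ≈ 581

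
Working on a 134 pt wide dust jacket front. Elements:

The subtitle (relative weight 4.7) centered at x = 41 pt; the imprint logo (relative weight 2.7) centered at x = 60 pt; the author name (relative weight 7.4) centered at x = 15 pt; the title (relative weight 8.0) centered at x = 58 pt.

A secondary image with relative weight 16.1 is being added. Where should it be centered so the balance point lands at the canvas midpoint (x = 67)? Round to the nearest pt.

x ≈ 104

After adding the secondary image, total weight = 4.7 + 2.7 + 7.4 + 8.0 + 16.1 = 38.9.
x: need Σw·x = 38.9·67 = 2606.3. Existing = 4.7·41 + 2.7·60 + 7.4·15 + 8.0·58 = 929.7. Remainder 1676.6 / 16.1 ≈ 104.14.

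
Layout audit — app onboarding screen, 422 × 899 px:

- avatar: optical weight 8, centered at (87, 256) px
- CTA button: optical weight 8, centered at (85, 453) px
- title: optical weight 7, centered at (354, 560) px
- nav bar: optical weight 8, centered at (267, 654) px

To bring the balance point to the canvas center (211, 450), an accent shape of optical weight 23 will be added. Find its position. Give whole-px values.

With the accent shape, Σw becomes 8 + 8 + 7 + 8 + 23 = 54.
x: need Σw·x = 54·211 = 11394. Existing = 8·87 + 8·85 + 7·354 + 8·267 = 5990. Remainder 5404 / 23 ≈ 234.96.
y: need Σw·y = 54·450 = 24300. Existing = 8·256 + 8·453 + 7·560 + 8·654 = 14824. Remainder 9476 / 23 ≈ 412.00.

(235, 412)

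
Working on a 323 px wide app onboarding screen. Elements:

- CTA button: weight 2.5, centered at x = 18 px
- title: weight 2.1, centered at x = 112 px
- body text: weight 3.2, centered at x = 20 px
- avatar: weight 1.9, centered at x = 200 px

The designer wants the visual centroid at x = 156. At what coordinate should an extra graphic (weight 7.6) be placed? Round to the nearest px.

x ≈ 260

With the extra graphic, Σw becomes 2.5 + 2.1 + 3.2 + 1.9 + 7.6 = 17.3.
Along x: (724.2 + 7.6·x) / 17.3 = 156 (existing moment 2.5·18 + 2.1·112 + 3.2·20 + 1.9·200 = 724.2) ⇒ x = (2698.8 − 724.2) / 7.6 ≈ 259.82.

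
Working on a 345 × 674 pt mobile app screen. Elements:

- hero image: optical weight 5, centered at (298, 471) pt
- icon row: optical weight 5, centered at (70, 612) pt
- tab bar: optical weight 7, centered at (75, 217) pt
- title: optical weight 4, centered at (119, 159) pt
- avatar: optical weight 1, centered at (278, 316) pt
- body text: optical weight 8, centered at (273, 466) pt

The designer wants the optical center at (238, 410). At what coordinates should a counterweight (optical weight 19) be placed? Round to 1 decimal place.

(334.7, 446.1)

New total weight: (5 + 5 + 7 + 4 + 1 + 8) + 19 = 49.
x: need Σw·x = 49·238 = 11662. Existing = 5·298 + 5·70 + 7·75 + 4·119 + 1·278 + 8·273 = 5303. Remainder 6359 / 19 ≈ 334.68.
y: need Σw·y = 49·410 = 20090. Existing = 5·471 + 5·612 + 7·217 + 4·159 + 1·316 + 8·466 = 11614. Remainder 8476 / 19 ≈ 446.11.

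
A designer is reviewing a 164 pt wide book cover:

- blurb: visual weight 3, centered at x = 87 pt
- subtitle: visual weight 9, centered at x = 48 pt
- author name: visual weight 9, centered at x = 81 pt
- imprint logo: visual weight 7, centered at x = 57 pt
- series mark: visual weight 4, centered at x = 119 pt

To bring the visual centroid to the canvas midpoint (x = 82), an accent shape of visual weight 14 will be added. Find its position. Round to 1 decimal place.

New total weight: (3 + 9 + 9 + 7 + 4) + 14 = 46.
Along x: (2297 + 14·x) / 46 = 82 (existing moment 3·87 + 9·48 + 9·81 + 7·57 + 4·119 = 2297) ⇒ x = (3772 − 2297) / 14 ≈ 105.36.

x ≈ 105.4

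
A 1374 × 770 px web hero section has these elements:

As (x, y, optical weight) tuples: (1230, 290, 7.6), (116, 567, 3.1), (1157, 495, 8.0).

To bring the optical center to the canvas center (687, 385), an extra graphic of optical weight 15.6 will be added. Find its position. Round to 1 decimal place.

(294.9, 338.7)

With the extra graphic, Σw becomes 7.6 + 3.1 + 8.0 + 15.6 = 34.3.
x: target moment 34.3×687 = 23564.1; current 7.6·1230 + 3.1·116 + 8.0·1157 = 18963.6; the extra graphic supplies 4600.5, so x = 4600.5/15.6 ≈ 294.90.
y: target moment 34.3×385 = 13205.5; current 7.6·290 + 3.1·567 + 8.0·495 = 7921.7; the extra graphic supplies 5283.8, so y = 5283.8/15.6 ≈ 338.71.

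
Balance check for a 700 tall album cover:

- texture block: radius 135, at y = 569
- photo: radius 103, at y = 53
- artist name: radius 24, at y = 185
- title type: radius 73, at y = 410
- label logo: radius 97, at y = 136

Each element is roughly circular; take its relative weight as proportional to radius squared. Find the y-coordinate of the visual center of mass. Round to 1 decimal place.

Weights ∝ r²: texture block 135² = 18225, photo 103² = 10609, artist name 24² = 576, title type 73² = 5329, label logo 97² = 9409; Σw = 44148.
y-moment: 18225·569 + 10609·53 + 576·185 + 5329·410 + 9409·136 = 14503376; centroid 14503376/44148 ≈ 328.52.

y ≈ 328.5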